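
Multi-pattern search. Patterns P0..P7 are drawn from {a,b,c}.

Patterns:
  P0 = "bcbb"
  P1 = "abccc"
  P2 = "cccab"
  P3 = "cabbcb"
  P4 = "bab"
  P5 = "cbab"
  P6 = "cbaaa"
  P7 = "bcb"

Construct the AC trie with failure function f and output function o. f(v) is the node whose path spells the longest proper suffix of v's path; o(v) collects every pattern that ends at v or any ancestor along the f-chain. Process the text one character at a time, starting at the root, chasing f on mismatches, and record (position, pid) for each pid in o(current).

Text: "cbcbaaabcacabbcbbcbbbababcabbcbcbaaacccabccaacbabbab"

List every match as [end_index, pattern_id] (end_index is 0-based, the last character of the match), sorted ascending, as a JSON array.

Build automaton:
Trie (insert patterns):
  0='ε' goto a→5 b→1 c→10
  1='b' goto a→20 c→2
  2='bc' goto b→3
  3='bcb' goto b→4  [P7 ends]
  4='bcbb' goto ·  [P0 ends]
  5='a' goto b→6
  6='ab' goto c→7
  7='abc' goto c→8
  8='abcc' goto c→9
  9='abccc' goto ·  [P1 ends]
  10='c' goto a→15 b→22 c→11
  11='cc' goto c→12
  12='ccc' goto a→13
  13='ccca' goto b→14
  14='cccab' goto ·  [P2 ends]
  15='ca' goto b→16
  16='cab' goto b→17
  17='cabb' goto c→18
  18='cabbc' goto b→19
  19='cabbcb' goto ·  [P3 ends]
  20='ba' goto b→21
  21='bab' goto ·  [P4 ends]
  22='cb' goto a→23
  23='cba' goto a→25 b→24
  24='cbab' goto ·  [P5 ends]
  25='cbaa' goto a→26
  26='cbaaa' goto ·  [P6 ends]

BFS fail/out derivation:
  fail(1) 'b': from fail(0)=0 chase 'b': 0 ⇒ 0;  out=∅∪out(0)=∅
  fail(5) 'a': from fail(0)=0 chase 'a': 0 ⇒ 0;  out=∅∪out(0)=∅
  fail(10) 'c': from fail(0)=0 chase 'c': 0 ⇒ 0;  out=∅∪out(0)=∅
  fail(2) 'bc': from fail(1)=0 chase 'c': 0 ⇒ 10;  out=∅∪out(10)=∅
  fail(6) 'ab': from fail(5)=0 chase 'b': 0 ⇒ 1;  out=∅∪out(1)=∅
  fail(11) 'cc': from fail(10)=0 chase 'c': 0 ⇒ 10;  out=∅∪out(10)=∅
  fail(15) 'ca': from fail(10)=0 chase 'a': 0 ⇒ 5;  out=∅∪out(5)=∅
  fail(20) 'ba': from fail(1)=0 chase 'a': 0 ⇒ 5;  out=∅∪out(5)=∅
  fail(22) 'cb': from fail(10)=0 chase 'b': 0 ⇒ 1;  out=∅∪out(1)=∅
  fail(3) 'bcb': from fail(2)=10 chase 'b': 10 ⇒ 22;  out={7}∪out(22)={7}
  fail(7) 'abc': from fail(6)=1 chase 'c': 1 ⇒ 2;  out=∅∪out(2)=∅
  fail(12) 'ccc': from fail(11)=10 chase 'c': 10 ⇒ 11;  out=∅∪out(11)=∅
  fail(16) 'cab': from fail(15)=5 chase 'b': 5 ⇒ 6;  out=∅∪out(6)=∅
  fail(21) 'bab': from fail(20)=5 chase 'b': 5 ⇒ 6;  out={4}∪out(6)={4}
  fail(23) 'cba': from fail(22)=1 chase 'a': 1 ⇒ 20;  out=∅∪out(20)=∅
  fail(4) 'bcbb': from fail(3)=22 chase 'b': 22→1→0 ⇒ 1;  out={0}∪out(1)={0}
  fail(8) 'abcc': from fail(7)=2 chase 'c': 2→10 ⇒ 11;  out=∅∪out(11)=∅
  fail(13) 'ccca': from fail(12)=11 chase 'a': 11→10 ⇒ 15;  out=∅∪out(15)=∅
  fail(17) 'cabb': from fail(16)=6 chase 'b': 6→1→0 ⇒ 1;  out=∅∪out(1)=∅
  fail(24) 'cbab': from fail(23)=20 chase 'b': 20 ⇒ 21;  out={5}∪out(21)={4,5}
  fail(25) 'cbaa': from fail(23)=20 chase 'a': 20→5→0 ⇒ 5;  out=∅∪out(5)=∅
  fail(9) 'abccc': from fail(8)=11 chase 'c': 11 ⇒ 12;  out={1}∪out(12)={1}
  fail(14) 'cccab': from fail(13)=15 chase 'b': 15 ⇒ 16;  out={2}∪out(16)={2}
  fail(18) 'cabbc': from fail(17)=1 chase 'c': 1 ⇒ 2;  out=∅∪out(2)=∅
  fail(26) 'cbaaa': from fail(25)=5 chase 'a': 5→0 ⇒ 5;  out={6}∪out(5)={6}
  fail(19) 'cabbcb': from fail(18)=2 chase 'b': 2 ⇒ 3;  out={3}∪out(3)={3,7}

Text stream:
pos 0 'c': at 10
pos 1 'b': at 22
pos 2 'c': at 2 (via fail)
pos 3 'b': at 3  ** P7@[1:3]
pos 4 'a': at 23 (via fail)
pos 5 'a': at 25
pos 6 'a': at 26  ** P6@[2:6]
pos 7 'b': at 6 (via fail)
pos 8 'c': at 7
pos 9 'a': at 15 (via fail)
pos 10 'c': at 10 (via fail)
pos 11 'a': at 15
pos 12 'b': at 16
pos 13 'b': at 17
pos 14 'c': at 18
pos 15 'b': at 19  ** P3@[10:15],P7@[13:15]
pos 16 'b': at 4 (via fail)  ** P0@[13:16]
pos 17 'c': at 2 (via fail)
pos 18 'b': at 3  ** P7@[16:18]
pos 19 'b': at 4  ** P0@[16:19]
pos 20 'b': at 1 (via fail)
pos 21 'a': at 20
pos 22 'b': at 21  ** P4@[20:22]
pos 23 'a': at 20 (via fail)
pos 24 'b': at 21  ** P4@[22:24]
pos 25 'c': at 7 (via fail)
pos 26 'a': at 15 (via fail)
pos 27 'b': at 16
pos 28 'b': at 17
pos 29 'c': at 18
pos 30 'b': at 19  ** P3@[25:30],P7@[28:30]
pos 31 'c': at 2 (via fail)
pos 32 'b': at 3  ** P7@[30:32]
pos 33 'a': at 23 (via fail)
pos 34 'a': at 25
pos 35 'a': at 26  ** P6@[31:35]
pos 36 'c': at 10 (via fail)
pos 37 'c': at 11
pos 38 'c': at 12
pos 39 'a': at 13
pos 40 'b': at 14  ** P2@[36:40]
pos 41 'c': at 7 (via fail)
pos 42 'c': at 8
pos 43 'a': at 15 (via fail)
pos 44 'a': at 5 (via fail)
pos 45 'c': at 10 (via fail)
pos 46 'b': at 22
pos 47 'a': at 23
pos 48 'b': at 24  ** P4@[46:48],P5@[45:48]
pos 49 'b': at 1 (via fail)
pos 50 'a': at 20
pos 51 'b': at 21  ** P4@[49:51]

Result: [[3,7],[6,6],[15,3],[15,7],[16,0],[18,7],[19,0],[22,4],[24,4],[30,3],[30,7],[32,7],[35,6],[40,2],[48,4],[48,5],[51,4]]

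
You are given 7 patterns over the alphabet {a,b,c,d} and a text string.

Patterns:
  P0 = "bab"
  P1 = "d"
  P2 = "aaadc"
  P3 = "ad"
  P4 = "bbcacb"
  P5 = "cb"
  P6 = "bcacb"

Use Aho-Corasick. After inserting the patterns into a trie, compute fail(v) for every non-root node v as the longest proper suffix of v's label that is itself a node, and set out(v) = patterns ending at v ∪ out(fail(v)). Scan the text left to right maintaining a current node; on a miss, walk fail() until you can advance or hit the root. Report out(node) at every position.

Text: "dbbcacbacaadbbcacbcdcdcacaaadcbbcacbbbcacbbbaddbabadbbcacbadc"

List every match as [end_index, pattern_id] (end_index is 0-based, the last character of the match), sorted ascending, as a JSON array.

Construct AC machine:
Trie (insert patterns):
  n0 'ε': a→5 b→1 c→16 d→4
  n1 'b': a→2 b→11 c→18
  n2 'ba': b→3
  n3 'bab': ·  [P0 ends]
  n4 'd': ·  [P1 ends]
  n5 'a': a→6 d→10
  n6 'aa': a→7
  n7 'aaa': d→8
  n8 'aaad': c→9
  n9 'aaadc': ·  [P2 ends]
  n10 'ad': ·  [P3 ends]
  n11 'bb': c→12
  n12 'bbc': a→13
  n13 'bbca': c→14
  n14 'bbcac': b→15
  n15 'bbcacb': ·  [P4 ends]
  n16 'c': b→17
  n17 'cb': ·  [P5 ends]
  n18 'bc': a→19
  n19 'bca': c→20
  n20 'bcac': b→21
  n21 'bcacb': ·  [P6 ends]

Failure links (BFS by depth):
  n1('b'): parent n0 fail=0; on 'b' 0 → fail=0;  out ∅∪∅=∅
  n4('d'): parent n0 fail=0; on 'd' 0 → fail=0;  out {1}∪∅={1}
  n5('a'): parent n0 fail=0; on 'a' 0 → fail=0;  out ∅∪∅=∅
  n16('c'): parent n0 fail=0; on 'c' 0 → fail=0;  out ∅∪∅=∅
  n2('ba'): parent n1 fail=0; on 'a' 0 → fail=5;  out ∅∪∅=∅
  n6('aa'): parent n5 fail=0; on 'a' 0 → fail=5;  out ∅∪∅=∅
  n10('ad'): parent n5 fail=0; on 'd' 0 → fail=4;  out {3}∪{1}={1,3}
  n11('bb'): parent n1 fail=0; on 'b' 0 → fail=1;  out ∅∪∅=∅
  n17('cb'): parent n16 fail=0; on 'b' 0 → fail=1;  out {5}∪∅={5}
  n18('bc'): parent n1 fail=0; on 'c' 0 → fail=16;  out ∅∪∅=∅
  n3('bab'): parent n2 fail=5; on 'b' 5→0 → fail=1;  out {0}∪∅={0}
  n7('aaa'): parent n6 fail=5; on 'a' 5 → fail=6;  out ∅∪∅=∅
  n12('bbc'): parent n11 fail=1; on 'c' 1 → fail=18;  out ∅∪∅=∅
  n19('bca'): parent n18 fail=16; on 'a' 16→0 → fail=5;  out ∅∪∅=∅
  n8('aaad'): parent n7 fail=6; on 'd' 6→5 → fail=10;  out ∅∪{1,3}={1,3}
  n13('bbca'): parent n12 fail=18; on 'a' 18 → fail=19;  out ∅∪∅=∅
  n20('bcac'): parent n19 fail=5; on 'c' 5→0 → fail=16;  out ∅∪∅=∅
  n9('aaadc'): parent n8 fail=10; on 'c' 10→4→0 → fail=16;  out {2}∪∅={2}
  n14('bbcac'): parent n13 fail=19; on 'c' 19 → fail=20;  out ∅∪∅=∅
  n21('bcacb'): parent n20 fail=16; on 'b' 16 → fail=17;  out {6}∪{5}={5,6}
  n15('bbcacb'): parent n14 fail=20; on 'b' 20 → fail=21;  out {4}∪{5,6}={4,5,6}

Run:
[0] read 'd'  n0⇒n4  emit P1@[0:0]
[1] read 'b'  n4⇒n1 (via fail)
[2] read 'b'  n1⇒n11
[3] read 'c'  n11⇒n12
[4] read 'a'  n12⇒n13
[5] read 'c'  n13⇒n14
[6] read 'b'  n14⇒n15  emit P4@[1:6],P5@[5:6],P6@[2:6]
[7] read 'a'  n15⇒n2 (via fail)
[8] read 'c'  n2⇒n16 (via fail)
[9] read 'a'  n16⇒n5 (via fail)
[10] read 'a'  n5⇒n6
[11] read 'd'  n6⇒n10 (via fail)  emit P1@[11:11],P3@[10:11]
[12] read 'b'  n10⇒n1 (via fail)
[13] read 'b'  n1⇒n11
[14] read 'c'  n11⇒n12
[15] read 'a'  n12⇒n13
[16] read 'c'  n13⇒n14
[17] read 'b'  n14⇒n15  emit P4@[12:17],P5@[16:17],P6@[13:17]
[18] read 'c'  n15⇒n18 (via fail)
[19] read 'd'  n18⇒n4 (via fail)  emit P1@[19:19]
[20] read 'c'  n4⇒n16 (via fail)
[21] read 'd'  n16⇒n4 (via fail)  emit P1@[21:21]
[22] read 'c'  n4⇒n16 (via fail)
[23] read 'a'  n16⇒n5 (via fail)
[24] read 'c'  n5⇒n16 (via fail)
[25] read 'a'  n16⇒n5 (via fail)
[26] read 'a'  n5⇒n6
[27] read 'a'  n6⇒n7
[28] read 'd'  n7⇒n8  emit P1@[28:28],P3@[27:28]
[29] read 'c'  n8⇒n9  emit P2@[25:29]
[30] read 'b'  n9⇒n17 (via fail)  emit P5@[29:30]
[31] read 'b'  n17⇒n11 (via fail)
[32] read 'c'  n11⇒n12
[33] read 'a'  n12⇒n13
[34] read 'c'  n13⇒n14
[35] read 'b'  n14⇒n15  emit P4@[30:35],P5@[34:35],P6@[31:35]
[36] read 'b'  n15⇒n11 (via fail)
[37] read 'b'  n11⇒n11 (via fail)
[38] read 'c'  n11⇒n12
[39] read 'a'  n12⇒n13
[40] read 'c'  n13⇒n14
[41] read 'b'  n14⇒n15  emit P4@[36:41],P5@[40:41],P6@[37:41]
[42] read 'b'  n15⇒n11 (via fail)
[43] read 'b'  n11⇒n11 (via fail)
[44] read 'a'  n11⇒n2 (via fail)
[45] read 'd'  n2⇒n10 (via fail)  emit P1@[45:45],P3@[44:45]
[46] read 'd'  n10⇒n4 (via fail)  emit P1@[46:46]
[47] read 'b'  n4⇒n1 (via fail)
[48] read 'a'  n1⇒n2
[49] read 'b'  n2⇒n3  emit P0@[47:49]
[50] read 'a'  n3⇒n2 (via fail)
[51] read 'd'  n2⇒n10 (via fail)  emit P1@[51:51],P3@[50:51]
[52] read 'b'  n10⇒n1 (via fail)
[53] read 'b'  n1⇒n11
[54] read 'c'  n11⇒n12
[55] read 'a'  n12⇒n13
[56] read 'c'  n13⇒n14
[57] read 'b'  n14⇒n15  emit P4@[52:57],P5@[56:57],P6@[53:57]
[58] read 'a'  n15⇒n2 (via fail)
[59] read 'd'  n2⇒n10 (via fail)  emit P1@[59:59],P3@[58:59]
[60] read 'c'  n10⇒n16 (via fail)

All matches (sorted): [[0,1],[6,4],[6,5],[6,6],[11,1],[11,3],[17,4],[17,5],[17,6],[19,1],[21,1],[28,1],[28,3],[29,2],[30,5],[35,4],[35,5],[35,6],[41,4],[41,5],[41,6],[45,1],[45,3],[46,1],[49,0],[51,1],[51,3],[57,4],[57,5],[57,6],[59,1],[59,3]]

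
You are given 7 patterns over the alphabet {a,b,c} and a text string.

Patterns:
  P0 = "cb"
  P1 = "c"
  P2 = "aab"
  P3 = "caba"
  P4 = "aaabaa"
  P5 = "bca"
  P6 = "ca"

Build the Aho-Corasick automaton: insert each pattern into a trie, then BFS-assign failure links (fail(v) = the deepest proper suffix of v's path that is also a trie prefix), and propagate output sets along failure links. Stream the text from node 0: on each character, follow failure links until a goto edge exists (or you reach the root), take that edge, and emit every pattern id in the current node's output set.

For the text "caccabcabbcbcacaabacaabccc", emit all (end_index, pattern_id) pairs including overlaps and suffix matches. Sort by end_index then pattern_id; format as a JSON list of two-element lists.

Construct AC machine:
Trie nodes:
  0='ε' goto a→3 b→13 c→1
  1='c' goto a→6 b→2  [P1 ends]
  2='cb' goto ·  [P0 ends]
  3='a' goto a→4
  4='aa' goto a→9 b→5
  5='aab' goto ·  [P2 ends]
  6='ca' goto b→7  [P6 ends]
  7='cab' goto a→8
  8='caba' goto ·  [P3 ends]
  9='aaa' goto b→10
  10='aaab' goto a→11
  11='aaaba' goto a→12
  12='aaabaa' goto ·  [P4 ends]
  13='b' goto c→14
  14='bc' goto a→15
  15='bca' goto ·  [P5 ends]

Failure links (BFS by depth):
  n1('c'): parent n0 fail=0; on 'c' 0 → fail=0;  out {1}∪∅={1}
  n3('a'): parent n0 fail=0; on 'a' 0 → fail=0;  out ∅∪∅=∅
  n13('b'): parent n0 fail=0; on 'b' 0 → fail=0;  out ∅∪∅=∅
  n2('cb'): parent n1 fail=0; on 'b' 0 → fail=13;  out {0}∪∅={0}
  n4('aa'): parent n3 fail=0; on 'a' 0 → fail=3;  out ∅∪∅=∅
  n6('ca'): parent n1 fail=0; on 'a' 0 → fail=3;  out {6}∪∅={6}
  n14('bc'): parent n13 fail=0; on 'c' 0 → fail=1;  out ∅∪{1}={1}
  n5('aab'): parent n4 fail=3; on 'b' 3→0 → fail=13;  out {2}∪∅={2}
  n7('cab'): parent n6 fail=3; on 'b' 3→0 → fail=13;  out ∅∪∅=∅
  n9('aaa'): parent n4 fail=3; on 'a' 3 → fail=4;  out ∅∪∅=∅
  n15('bca'): parent n14 fail=1; on 'a' 1 → fail=6;  out {5}∪{6}={5,6}
  n8('caba'): parent n7 fail=13; on 'a' 13→0 → fail=3;  out {3}∪∅={3}
  n10('aaab'): parent n9 fail=4; on 'b' 4 → fail=5;  out ∅∪{2}={2}
  n11('aaaba'): parent n10 fail=5; on 'a' 5→13→0 → fail=3;  out ∅∪∅=∅
  n12('aaabaa'): parent n11 fail=3; on 'a' 3 → fail=4;  out {4}∪∅={4}

Text stream:
pos 0 'c': at 1  → match P1@[0:0]
pos 1 'a': at 6  → match P6@[0:1]
pos 2 'c': at 1 (via fail)  → match P1@[2:2]
pos 3 'c': at 1 (via fail)  → match P1@[3:3]
pos 4 'a': at 6  → match P6@[3:4]
pos 5 'b': at 7
pos 6 'c': at 14 (via fail)  → match P1@[6:6]
pos 7 'a': at 15  → match P5@[5:7],P6@[6:7]
pos 8 'b': at 7 (via fail)
pos 9 'b': at 13 (via fail)
pos 10 'c': at 14  → match P1@[10:10]
pos 11 'b': at 2 (via fail)  → match P0@[10:11]
pos 12 'c': at 14 (via fail)  → match P1@[12:12]
pos 13 'a': at 15  → match P5@[11:13],P6@[12:13]
pos 14 'c': at 1 (via fail)  → match P1@[14:14]
pos 15 'a': at 6  → match P6@[14:15]
pos 16 'a': at 4 (via fail)
pos 17 'b': at 5  → match P2@[15:17]
pos 18 'a': at 3 (via fail)
pos 19 'c': at 1 (via fail)  → match P1@[19:19]
pos 20 'a': at 6  → match P6@[19:20]
pos 21 'a': at 4 (via fail)
pos 22 'b': at 5  → match P2@[20:22]
pos 23 'c': at 14 (via fail)  → match P1@[23:23]
pos 24 'c': at 1 (via fail)  → match P1@[24:24]
pos 25 'c': at 1 (via fail)  → match P1@[25:25]

All matches (sorted): [[0,1],[1,6],[2,1],[3,1],[4,6],[6,1],[7,5],[7,6],[10,1],[11,0],[12,1],[13,5],[13,6],[14,1],[15,6],[17,2],[19,1],[20,6],[22,2],[23,1],[24,1],[25,1]]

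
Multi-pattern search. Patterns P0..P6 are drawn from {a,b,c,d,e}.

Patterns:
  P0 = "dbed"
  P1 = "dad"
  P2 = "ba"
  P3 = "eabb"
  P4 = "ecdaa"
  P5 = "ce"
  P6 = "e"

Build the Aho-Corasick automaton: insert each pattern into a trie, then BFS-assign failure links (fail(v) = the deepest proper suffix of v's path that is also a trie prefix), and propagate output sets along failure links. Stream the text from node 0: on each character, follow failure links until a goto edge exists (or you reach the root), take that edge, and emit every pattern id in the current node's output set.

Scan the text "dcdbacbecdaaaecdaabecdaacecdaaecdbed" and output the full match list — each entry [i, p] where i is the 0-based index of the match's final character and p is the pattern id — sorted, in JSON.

Build automaton:
Trie nodes:
  n0 'ε': b→7 c→17 d→1 e→9
  n1 'd': a→5 b→2
  n2 'db': e→3
  n3 'dbe': d→4
  n4 'dbed': ·  [P0 ends]
  n5 'da': d→6
  n6 'dad': ·  [P1 ends]
  n7 'b': a→8
  n8 'ba': ·  [P2 ends]
  n9 'e': a→10 c→13  [P6 ends]
  n10 'ea': b→11
  n11 'eab': b→12
  n12 'eabb': ·  [P3 ends]
  n13 'ec': d→14
  n14 'ecd': a→15
  n15 'ecda': a→16
  n16 'ecdaa': ·  [P4 ends]
  n17 'c': e→18
  n18 'ce': ·  [P5 ends]

BFS fail/out derivation:
  n1('d'): parent n0 fail=0; on 'd' 0 → fail=0;  out ∅∪∅=∅
  n7('b'): parent n0 fail=0; on 'b' 0 → fail=0;  out ∅∪∅=∅
  n9('e'): parent n0 fail=0; on 'e' 0 → fail=0;  out {6}∪∅={6}
  n17('c'): parent n0 fail=0; on 'c' 0 → fail=0;  out ∅∪∅=∅
  n2('db'): parent n1 fail=0; on 'b' 0 → fail=7;  out ∅∪∅=∅
  n5('da'): parent n1 fail=0; on 'a' 0 → fail=0;  out ∅∪∅=∅
  n8('ba'): parent n7 fail=0; on 'a' 0 → fail=0;  out {2}∪∅={2}
  n10('ea'): parent n9 fail=0; on 'a' 0 → fail=0;  out ∅∪∅=∅
  n13('ec'): parent n9 fail=0; on 'c' 0 → fail=17;  out ∅∪∅=∅
  n18('ce'): parent n17 fail=0; on 'e' 0 → fail=9;  out {5}∪{6}={5,6}
  n3('dbe'): parent n2 fail=7; on 'e' 7→0 → fail=9;  out ∅∪{6}={6}
  n6('dad'): parent n5 fail=0; on 'd' 0 → fail=1;  out {1}∪∅={1}
  n11('eab'): parent n10 fail=0; on 'b' 0 → fail=7;  out ∅∪∅=∅
  n14('ecd'): parent n13 fail=17; on 'd' 17→0 → fail=1;  out ∅∪∅=∅
  n4('dbed'): parent n3 fail=9; on 'd' 9→0 → fail=1;  out {0}∪∅={0}
  n12('eabb'): parent n11 fail=7; on 'b' 7→0 → fail=7;  out {3}∪∅={3}
  n15('ecda'): parent n14 fail=1; on 'a' 1 → fail=5;  out ∅∪∅=∅
  n16('ecdaa'): parent n15 fail=5; on 'a' 5→0 → fail=0;  out {4}∪∅={4}

Run:
i=0 'd': node 0→1
i=1 'c': node 1→17 ·f
i=2 'd': node 17→1 ·f
i=3 'b': node 1→2
i=4 'a': node 2→8 ·f  → match P2@[3:4]
i=5 'c': node 8→17 ·f
i=6 'b': node 17→7 ·f
i=7 'e': node 7→9 ·f  → match P6@[7:7]
i=8 'c': node 9→13
i=9 'd': node 13→14
i=10 'a': node 14→15
i=11 'a': node 15→16  → match P4@[7:11]
i=12 'a': node 16→0 ·f
i=13 'e': node 0→9  → match P6@[13:13]
i=14 'c': node 9→13
i=15 'd': node 13→14
i=16 'a': node 14→15
i=17 'a': node 15→16  → match P4@[13:17]
i=18 'b': node 16→7 ·f
i=19 'e': node 7→9 ·f  → match P6@[19:19]
i=20 'c': node 9→13
i=21 'd': node 13→14
i=22 'a': node 14→15
i=23 'a': node 15→16  → match P4@[19:23]
i=24 'c': node 16→17 ·f
i=25 'e': node 17→18  → match P5@[24:25],P6@[25:25]
i=26 'c': node 18→13 ·f
i=27 'd': node 13→14
i=28 'a': node 14→15
i=29 'a': node 15→16  → match P4@[25:29]
i=30 'e': node 16→9 ·f  → match P6@[30:30]
i=31 'c': node 9→13
i=32 'd': node 13→14
i=33 'b': node 14→2 ·f
i=34 'e': node 2→3  → match P6@[34:34]
i=35 'd': node 3→4  → match P0@[32:35]

All matches (sorted): [[4,2],[7,6],[11,4],[13,6],[17,4],[19,6],[23,4],[25,5],[25,6],[29,4],[30,6],[34,6],[35,0]]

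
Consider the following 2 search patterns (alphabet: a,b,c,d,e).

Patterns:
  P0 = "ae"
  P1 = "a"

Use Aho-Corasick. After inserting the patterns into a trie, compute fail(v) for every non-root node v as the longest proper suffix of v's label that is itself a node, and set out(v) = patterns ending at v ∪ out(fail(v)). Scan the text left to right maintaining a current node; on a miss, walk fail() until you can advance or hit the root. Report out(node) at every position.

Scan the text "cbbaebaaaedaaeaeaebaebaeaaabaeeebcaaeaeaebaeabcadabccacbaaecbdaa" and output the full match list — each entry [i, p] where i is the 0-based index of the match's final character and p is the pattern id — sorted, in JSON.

Construct AC machine:
Trie (insert patterns):
  n0 'ε': a→1
  n1 'a': e→2  ←P1
  n2 'ae': ·  ←P0

BFS fail/out derivation:
  fail(1) 'a': from fail(0)=0 chase 'a': 0 ⇒ 0;  out={1}∪out(0)={1}
  fail(2) 'ae': from fail(1)=0 chase 'e': 0 ⇒ 0;  out={0}∪out(0)={0}

Text stream:
[0] read 'c'  n0⇒n0
[1] read 'b'  n0⇒n0
[2] read 'b'  n0⇒n0
[3] read 'a'  n0⇒n1  → match P1@[3:3]
[4] read 'e'  n1⇒n2  → match P0@[3:4]
[5] read 'b'  n2⇒n0 (fail-walked)
[6] read 'a'  n0⇒n1  → match P1@[6:6]
[7] read 'a'  n1⇒n1 (fail-walked)  → match P1@[7:7]
[8] read 'a'  n1⇒n1 (fail-walked)  → match P1@[8:8]
[9] read 'e'  n1⇒n2  → match P0@[8:9]
[10] read 'd'  n2⇒n0 (fail-walked)
[11] read 'a'  n0⇒n1  → match P1@[11:11]
[12] read 'a'  n1⇒n1 (fail-walked)  → match P1@[12:12]
[13] read 'e'  n1⇒n2  → match P0@[12:13]
[14] read 'a'  n2⇒n1 (fail-walked)  → match P1@[14:14]
[15] read 'e'  n1⇒n2  → match P0@[14:15]
[16] read 'a'  n2⇒n1 (fail-walked)  → match P1@[16:16]
[17] read 'e'  n1⇒n2  → match P0@[16:17]
[18] read 'b'  n2⇒n0 (fail-walked)
[19] read 'a'  n0⇒n1  → match P1@[19:19]
[20] read 'e'  n1⇒n2  → match P0@[19:20]
[21] read 'b'  n2⇒n0 (fail-walked)
[22] read 'a'  n0⇒n1  → match P1@[22:22]
[23] read 'e'  n1⇒n2  → match P0@[22:23]
[24] read 'a'  n2⇒n1 (fail-walked)  → match P1@[24:24]
[25] read 'a'  n1⇒n1 (fail-walked)  → match P1@[25:25]
[26] read 'a'  n1⇒n1 (fail-walked)  → match P1@[26:26]
[27] read 'b'  n1⇒n0 (fail-walked)
[28] read 'a'  n0⇒n1  → match P1@[28:28]
[29] read 'e'  n1⇒n2  → match P0@[28:29]
[30] read 'e'  n2⇒n0 (fail-walked)
[31] read 'e'  n0⇒n0
[32] read 'b'  n0⇒n0
[33] read 'c'  n0⇒n0
[34] read 'a'  n0⇒n1  → match P1@[34:34]
[35] read 'a'  n1⇒n1 (fail-walked)  → match P1@[35:35]
[36] read 'e'  n1⇒n2  → match P0@[35:36]
[37] read 'a'  n2⇒n1 (fail-walked)  → match P1@[37:37]
[38] read 'e'  n1⇒n2  → match P0@[37:38]
[39] read 'a'  n2⇒n1 (fail-walked)  → match P1@[39:39]
[40] read 'e'  n1⇒n2  → match P0@[39:40]
[41] read 'b'  n2⇒n0 (fail-walked)
[42] read 'a'  n0⇒n1  → match P1@[42:42]
[43] read 'e'  n1⇒n2  → match P0@[42:43]
[44] read 'a'  n2⇒n1 (fail-walked)  → match P1@[44:44]
[45] read 'b'  n1⇒n0 (fail-walked)
[46] read 'c'  n0⇒n0
[47] read 'a'  n0⇒n1  → match P1@[47:47]
[48] read 'd'  n1⇒n0 (fail-walked)
[49] read 'a'  n0⇒n1  → match P1@[49:49]
[50] read 'b'  n1⇒n0 (fail-walked)
[51] read 'c'  n0⇒n0
[52] read 'c'  n0⇒n0
[53] read 'a'  n0⇒n1  → match P1@[53:53]
[54] read 'c'  n1⇒n0 (fail-walked)
[55] read 'b'  n0⇒n0
[56] read 'a'  n0⇒n1  → match P1@[56:56]
[57] read 'a'  n1⇒n1 (fail-walked)  → match P1@[57:57]
[58] read 'e'  n1⇒n2  → match P0@[57:58]
[59] read 'c'  n2⇒n0 (fail-walked)
[60] read 'b'  n0⇒n0
[61] read 'd'  n0⇒n0
[62] read 'a'  n0⇒n1  → match P1@[62:62]
[63] read 'a'  n1⇒n1 (fail-walked)  → match P1@[63:63]

Result: [[3,1],[4,0],[6,1],[7,1],[8,1],[9,0],[11,1],[12,1],[13,0],[14,1],[15,0],[16,1],[17,0],[19,1],[20,0],[22,1],[23,0],[24,1],[25,1],[26,1],[28,1],[29,0],[34,1],[35,1],[36,0],[37,1],[38,0],[39,1],[40,0],[42,1],[43,0],[44,1],[47,1],[49,1],[53,1],[56,1],[57,1],[58,0],[62,1],[63,1]]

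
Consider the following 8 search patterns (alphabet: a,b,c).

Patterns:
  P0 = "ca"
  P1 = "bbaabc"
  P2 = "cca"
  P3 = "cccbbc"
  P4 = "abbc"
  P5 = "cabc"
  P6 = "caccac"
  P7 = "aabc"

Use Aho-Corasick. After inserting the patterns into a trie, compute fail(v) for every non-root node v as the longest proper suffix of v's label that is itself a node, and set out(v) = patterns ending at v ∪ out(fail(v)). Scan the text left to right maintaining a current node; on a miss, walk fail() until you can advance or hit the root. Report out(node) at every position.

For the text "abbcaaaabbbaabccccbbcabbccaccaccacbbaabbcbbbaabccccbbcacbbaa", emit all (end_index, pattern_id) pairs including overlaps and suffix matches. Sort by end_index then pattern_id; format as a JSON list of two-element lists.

Build automaton:
Trie (insert patterns):
  n0 'ε': a→15 b→3 c→1
  n1 'c': a→2 c→9
  n2 'ca': b→19 c→21  ←P0
  n3 'b': b→4
  n4 'bb': a→5
  n5 'bba': a→6
  n6 'bbaa': b→7
  n7 'bbaab': c→8
  n8 'bbaabc': ·  ←P1
  n9 'cc': a→10 c→11
  n10 'cca': ·  ←P2
  n11 'ccc': b→12
  n12 'cccb': b→13
  n13 'cccbb': c→14
  n14 'cccbbc': ·  ←P3
  n15 'a': a→25 b→16
  n16 'ab': b→17
  n17 'abb': c→18
  n18 'abbc': ·  ←P4
  n19 'cab': c→20
  n20 'cabc': ·  ←P5
  n21 'cac': c→22
  n22 'cacc': a→23
  n23 'cacca': c→24
  n24 'caccac': ·  ←P6
  n25 'aa': b→26
  n26 'aab': c→27
  n27 'aabc': ·  ←P7

BFS fail/out derivation:
  fail(1) 'c': from fail(0)=0 chase 'c': 0 ⇒ 0;  out=∅∪out(0)=∅
  fail(3) 'b': from fail(0)=0 chase 'b': 0 ⇒ 0;  out=∅∪out(0)=∅
  fail(15) 'a': from fail(0)=0 chase 'a': 0 ⇒ 0;  out=∅∪out(0)=∅
  fail(2) 'ca': from fail(1)=0 chase 'a': 0 ⇒ 15;  out={0}∪out(15)={0}
  fail(4) 'bb': from fail(3)=0 chase 'b': 0 ⇒ 3;  out=∅∪out(3)=∅
  fail(9) 'cc': from fail(1)=0 chase 'c': 0 ⇒ 1;  out=∅∪out(1)=∅
  fail(16) 'ab': from fail(15)=0 chase 'b': 0 ⇒ 3;  out=∅∪out(3)=∅
  fail(25) 'aa': from fail(15)=0 chase 'a': 0 ⇒ 15;  out=∅∪out(15)=∅
  fail(5) 'bba': from fail(4)=3 chase 'a': 3→0 ⇒ 15;  out=∅∪out(15)=∅
  fail(10) 'cca': from fail(9)=1 chase 'a': 1 ⇒ 2;  out={2}∪out(2)={0,2}
  fail(11) 'ccc': from fail(9)=1 chase 'c': 1 ⇒ 9;  out=∅∪out(9)=∅
  fail(17) 'abb': from fail(16)=3 chase 'b': 3 ⇒ 4;  out=∅∪out(4)=∅
  fail(19) 'cab': from fail(2)=15 chase 'b': 15 ⇒ 16;  out=∅∪out(16)=∅
  fail(21) 'cac': from fail(2)=15 chase 'c': 15→0 ⇒ 1;  out=∅∪out(1)=∅
  fail(26) 'aab': from fail(25)=15 chase 'b': 15 ⇒ 16;  out=∅∪out(16)=∅
  fail(6) 'bbaa': from fail(5)=15 chase 'a': 15 ⇒ 25;  out=∅∪out(25)=∅
  fail(12) 'cccb': from fail(11)=9 chase 'b': 9→1→0 ⇒ 3;  out=∅∪out(3)=∅
  fail(18) 'abbc': from fail(17)=4 chase 'c': 4→3→0 ⇒ 1;  out={4}∪out(1)={4}
  fail(20) 'cabc': from fail(19)=16 chase 'c': 16→3→0 ⇒ 1;  out={5}∪out(1)={5}
  fail(22) 'cacc': from fail(21)=1 chase 'c': 1 ⇒ 9;  out=∅∪out(9)=∅
  fail(27) 'aabc': from fail(26)=16 chase 'c': 16→3→0 ⇒ 1;  out={7}∪out(1)={7}
  fail(7) 'bbaab': from fail(6)=25 chase 'b': 25 ⇒ 26;  out=∅∪out(26)=∅
  fail(13) 'cccbb': from fail(12)=3 chase 'b': 3 ⇒ 4;  out=∅∪out(4)=∅
  fail(23) 'cacca': from fail(22)=9 chase 'a': 9 ⇒ 10;  out=∅∪out(10)={0,2}
  fail(8) 'bbaabc': from fail(7)=26 chase 'c': 26 ⇒ 27;  out={1}∪out(27)={1,7}
  fail(14) 'cccbbc': from fail(13)=4 chase 'c': 4→3→0 ⇒ 1;  out={3}∪out(1)={3}
  fail(24) 'caccac': from fail(23)=10 chase 'c': 10→2 ⇒ 21;  out={6}∪out(21)={6}

Scan:
pos 0 'a': at 15
pos 1 'b': at 16
pos 2 'b': at 17
pos 3 'c': at 18  emit P4@[0:3]
pos 4 'a': at 2 (via fail)  emit P0@[3:4]
pos 5 'a': at 25 (via fail)
pos 6 'a': at 25 (via fail)
pos 7 'a': at 25 (via fail)
pos 8 'b': at 26
pos 9 'b': at 17 (via fail)
pos 10 'b': at 4 (via fail)
pos 11 'a': at 5
pos 12 'a': at 6
pos 13 'b': at 7
pos 14 'c': at 8  emit P1@[9:14],P7@[11:14]
pos 15 'c': at 9 (via fail)
pos 16 'c': at 11
pos 17 'c': at 11 (via fail)
pos 18 'b': at 12
pos 19 'b': at 13
pos 20 'c': at 14  emit P3@[15:20]
pos 21 'a': at 2 (via fail)  emit P0@[20:21]
pos 22 'b': at 19
pos 23 'b': at 17 (via fail)
pos 24 'c': at 18  emit P4@[21:24]
pos 25 'c': at 9 (via fail)
pos 26 'a': at 10  emit P0@[25:26],P2@[24:26]
pos 27 'c': at 21 (via fail)
pos 28 'c': at 22
pos 29 'a': at 23  emit P0@[28:29],P2@[27:29]
pos 30 'c': at 24  emit P6@[25:30]
pos 31 'c': at 22 (via fail)
pos 32 'a': at 23  emit P0@[31:32],P2@[30:32]
pos 33 'c': at 24  emit P6@[28:33]
pos 34 'b': at 3 (via fail)
pos 35 'b': at 4
pos 36 'a': at 5
pos 37 'a': at 6
pos 38 'b': at 7
pos 39 'b': at 17 (via fail)
pos 40 'c': at 18  emit P4@[37:40]
pos 41 'b': at 3 (via fail)
pos 42 'b': at 4
pos 43 'b': at 4 (via fail)
pos 44 'a': at 5
pos 45 'a': at 6
pos 46 'b': at 7
pos 47 'c': at 8  emit P1@[42:47],P7@[44:47]
pos 48 'c': at 9 (via fail)
pos 49 'c': at 11
pos 50 'c': at 11 (via fail)
pos 51 'b': at 12
pos 52 'b': at 13
pos 53 'c': at 14  emit P3@[48:53]
pos 54 'a': at 2 (via fail)  emit P0@[53:54]
pos 55 'c': at 21
pos 56 'b': at 3 (via fail)
pos 57 'b': at 4
pos 58 'a': at 5
pos 59 'a': at 6

Result: [[3,4],[4,0],[14,1],[14,7],[20,3],[21,0],[24,4],[26,0],[26,2],[29,0],[29,2],[30,6],[32,0],[32,2],[33,6],[40,4],[47,1],[47,7],[53,3],[54,0]]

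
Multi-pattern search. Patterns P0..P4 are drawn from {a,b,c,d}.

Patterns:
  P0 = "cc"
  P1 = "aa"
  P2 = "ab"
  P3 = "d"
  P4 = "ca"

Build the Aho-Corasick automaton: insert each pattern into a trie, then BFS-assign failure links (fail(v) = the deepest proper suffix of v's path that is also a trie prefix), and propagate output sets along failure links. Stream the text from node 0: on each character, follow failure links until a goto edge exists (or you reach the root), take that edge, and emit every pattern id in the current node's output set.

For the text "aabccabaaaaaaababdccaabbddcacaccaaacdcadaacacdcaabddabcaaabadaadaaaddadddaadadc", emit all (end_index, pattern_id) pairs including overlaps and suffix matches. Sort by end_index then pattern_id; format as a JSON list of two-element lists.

Construct AC machine:
Trie nodes:
  n0 'ε': a→3 c→1 d→6
  n1 'c': a→7 c→2
  n2 'cc': ·  [P0 ends]
  n3 'a': a→4 b→5
  n4 'aa': ·  [P1 ends]
  n5 'ab': ·  [P2 ends]
  n6 'd': ·  [P3 ends]
  n7 'ca': ·  [P4 ends]

BFS fail/out derivation:
  fail(1) 'c': from fail(0)=0 chase 'c': 0 ⇒ 0;  out=∅∪out(0)=∅
  fail(3) 'a': from fail(0)=0 chase 'a': 0 ⇒ 0;  out=∅∪out(0)=∅
  fail(6) 'd': from fail(0)=0 chase 'd': 0 ⇒ 0;  out={3}∪out(0)={3}
  fail(2) 'cc': from fail(1)=0 chase 'c': 0 ⇒ 1;  out={0}∪out(1)={0}
  fail(4) 'aa': from fail(3)=0 chase 'a': 0 ⇒ 3;  out={1}∪out(3)={1}
  fail(5) 'ab': from fail(3)=0 chase 'b': 0 ⇒ 0;  out={2}∪out(0)={2}
  fail(7) 'ca': from fail(1)=0 chase 'a': 0 ⇒ 3;  out={4}∪out(3)={4}

Scan:
i=0 'a': node 0→3
i=1 'a': node 3→4  ** P1@[0:1]
i=2 'b': node 4→5 (fail-walked)  ** P2@[1:2]
i=3 'c': node 5→1 (fail-walked)
i=4 'c': node 1→2  ** P0@[3:4]
i=5 'a': node 2→7 (fail-walked)  ** P4@[4:5]
i=6 'b': node 7→5 (fail-walked)  ** P2@[5:6]
i=7 'a': node 5→3 (fail-walked)
i=8 'a': node 3→4  ** P1@[7:8]
i=9 'a': node 4→4 (fail-walked)  ** P1@[8:9]
i=10 'a': node 4→4 (fail-walked)  ** P1@[9:10]
i=11 'a': node 4→4 (fail-walked)  ** P1@[10:11]
i=12 'a': node 4→4 (fail-walked)  ** P1@[11:12]
i=13 'a': node 4→4 (fail-walked)  ** P1@[12:13]
i=14 'b': node 4→5 (fail-walked)  ** P2@[13:14]
i=15 'a': node 5→3 (fail-walked)
i=16 'b': node 3→5  ** P2@[15:16]
i=17 'd': node 5→6 (fail-walked)  ** P3@[17:17]
i=18 'c': node 6→1 (fail-walked)
i=19 'c': node 1→2  ** P0@[18:19]
i=20 'a': node 2→7 (fail-walked)  ** P4@[19:20]
i=21 'a': node 7→4 (fail-walked)  ** P1@[20:21]
i=22 'b': node 4→5 (fail-walked)  ** P2@[21:22]
i=23 'b': node 5→0 (fail-walked)
i=24 'd': node 0→6  ** P3@[24:24]
i=25 'd': node 6→6 (fail-walked)  ** P3@[25:25]
i=26 'c': node 6→1 (fail-walked)
i=27 'a': node 1→7  ** P4@[26:27]
i=28 'c': node 7→1 (fail-walked)
i=29 'a': node 1→7  ** P4@[28:29]
i=30 'c': node 7→1 (fail-walked)
i=31 'c': node 1→2  ** P0@[30:31]
i=32 'a': node 2→7 (fail-walked)  ** P4@[31:32]
i=33 'a': node 7→4 (fail-walked)  ** P1@[32:33]
i=34 'a': node 4→4 (fail-walked)  ** P1@[33:34]
i=35 'c': node 4→1 (fail-walked)
i=36 'd': node 1→6 (fail-walked)  ** P3@[36:36]
i=37 'c': node 6→1 (fail-walked)
i=38 'a': node 1→7  ** P4@[37:38]
i=39 'd': node 7→6 (fail-walked)  ** P3@[39:39]
i=40 'a': node 6→3 (fail-walked)
i=41 'a': node 3→4  ** P1@[40:41]
i=42 'c': node 4→1 (fail-walked)
i=43 'a': node 1→7  ** P4@[42:43]
i=44 'c': node 7→1 (fail-walked)
i=45 'd': node 1→6 (fail-walked)  ** P3@[45:45]
i=46 'c': node 6→1 (fail-walked)
i=47 'a': node 1→7  ** P4@[46:47]
i=48 'a': node 7→4 (fail-walked)  ** P1@[47:48]
i=49 'b': node 4→5 (fail-walked)  ** P2@[48:49]
i=50 'd': node 5→6 (fail-walked)  ** P3@[50:50]
i=51 'd': node 6→6 (fail-walked)  ** P3@[51:51]
i=52 'a': node 6→3 (fail-walked)
i=53 'b': node 3→5  ** P2@[52:53]
i=54 'c': node 5→1 (fail-walked)
i=55 'a': node 1→7  ** P4@[54:55]
i=56 'a': node 7→4 (fail-walked)  ** P1@[55:56]
i=57 'a': node 4→4 (fail-walked)  ** P1@[56:57]
i=58 'b': node 4→5 (fail-walked)  ** P2@[57:58]
i=59 'a': node 5→3 (fail-walked)
i=60 'd': node 3→6 (fail-walked)  ** P3@[60:60]
i=61 'a': node 6→3 (fail-walked)
i=62 'a': node 3→4  ** P1@[61:62]
i=63 'd': node 4→6 (fail-walked)  ** P3@[63:63]
i=64 'a': node 6→3 (fail-walked)
i=65 'a': node 3→4  ** P1@[64:65]
i=66 'a': node 4→4 (fail-walked)  ** P1@[65:66]
i=67 'd': node 4→6 (fail-walked)  ** P3@[67:67]
i=68 'd': node 6→6 (fail-walked)  ** P3@[68:68]
i=69 'a': node 6→3 (fail-walked)
i=70 'd': node 3→6 (fail-walked)  ** P3@[70:70]
i=71 'd': node 6→6 (fail-walked)  ** P3@[71:71]
i=72 'd': node 6→6 (fail-walked)  ** P3@[72:72]
i=73 'a': node 6→3 (fail-walked)
i=74 'a': node 3→4  ** P1@[73:74]
i=75 'd': node 4→6 (fail-walked)  ** P3@[75:75]
i=76 'a': node 6→3 (fail-walked)
i=77 'd': node 3→6 (fail-walked)  ** P3@[77:77]
i=78 'c': node 6→1 (fail-walked)

Result: [[1,1],[2,2],[4,0],[5,4],[6,2],[8,1],[9,1],[10,1],[11,1],[12,1],[13,1],[14,2],[16,2],[17,3],[19,0],[20,4],[21,1],[22,2],[24,3],[25,3],[27,4],[29,4],[31,0],[32,4],[33,1],[34,1],[36,3],[38,4],[39,3],[41,1],[43,4],[45,3],[47,4],[48,1],[49,2],[50,3],[51,3],[53,2],[55,4],[56,1],[57,1],[58,2],[60,3],[62,1],[63,3],[65,1],[66,1],[67,3],[68,3],[70,3],[71,3],[72,3],[74,1],[75,3],[77,3]]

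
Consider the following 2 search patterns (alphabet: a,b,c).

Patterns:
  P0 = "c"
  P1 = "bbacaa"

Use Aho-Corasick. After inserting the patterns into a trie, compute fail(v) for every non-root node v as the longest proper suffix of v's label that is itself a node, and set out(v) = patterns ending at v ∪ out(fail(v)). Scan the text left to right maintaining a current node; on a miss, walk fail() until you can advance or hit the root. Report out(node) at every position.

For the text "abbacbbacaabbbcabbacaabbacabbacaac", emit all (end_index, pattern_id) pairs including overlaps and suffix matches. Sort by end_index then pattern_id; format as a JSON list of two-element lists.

Construct AC machine:
Trie (insert patterns):
  0='ε' goto b→2 c→1
  1='c' goto ·  ←P0
  2='b' goto b→3
  3='bb' goto a→4
  4='bba' goto c→5
  5='bbac' goto a→6
  6='bbaca' goto a→7
  7='bbacaa' goto ·  ←P1

Failure links (BFS by depth):
  n1('c'): parent n0 fail=0; on 'c' 0 → fail=0;  out {0}∪∅={0}
  n2('b'): parent n0 fail=0; on 'b' 0 → fail=0;  out ∅∪∅=∅
  n3('bb'): parent n2 fail=0; on 'b' 0 → fail=2;  out ∅∪∅=∅
  n4('bba'): parent n3 fail=2; on 'a' 2→0 → fail=0;  out ∅∪∅=∅
  n5('bbac'): parent n4 fail=0; on 'c' 0 → fail=1;  out ∅∪{0}={0}
  n6('bbaca'): parent n5 fail=1; on 'a' 1→0 → fail=0;  out ∅∪∅=∅
  n7('bbacaa'): parent n6 fail=0; on 'a' 0 → fail=0;  out {1}∪∅={1}

Scan:
pos 0 'a': at 0
pos 1 'b': at 2
pos 2 'b': at 3
pos 3 'a': at 4
pos 4 'c': at 5  emit P0@[4:4]
pos 5 'b': at 2 (via fail)
pos 6 'b': at 3
pos 7 'a': at 4
pos 8 'c': at 5  emit P0@[8:8]
pos 9 'a': at 6
pos 10 'a': at 7  emit P1@[5:10]
pos 11 'b': at 2 (via fail)
pos 12 'b': at 3
pos 13 'b': at 3 (via fail)
pos 14 'c': at 1 (via fail)  emit P0@[14:14]
pos 15 'a': at 0 (via fail)
pos 16 'b': at 2
pos 17 'b': at 3
pos 18 'a': at 4
pos 19 'c': at 5  emit P0@[19:19]
pos 20 'a': at 6
pos 21 'a': at 7  emit P1@[16:21]
pos 22 'b': at 2 (via fail)
pos 23 'b': at 3
pos 24 'a': at 4
pos 25 'c': at 5  emit P0@[25:25]
pos 26 'a': at 6
pos 27 'b': at 2 (via fail)
pos 28 'b': at 3
pos 29 'a': at 4
pos 30 'c': at 5  emit P0@[30:30]
pos 31 'a': at 6
pos 32 'a': at 7  emit P1@[27:32]
pos 33 'c': at 1 (via fail)  emit P0@[33:33]

All matches (sorted): [[4,0],[8,0],[10,1],[14,0],[19,0],[21,1],[25,0],[30,0],[32,1],[33,0]]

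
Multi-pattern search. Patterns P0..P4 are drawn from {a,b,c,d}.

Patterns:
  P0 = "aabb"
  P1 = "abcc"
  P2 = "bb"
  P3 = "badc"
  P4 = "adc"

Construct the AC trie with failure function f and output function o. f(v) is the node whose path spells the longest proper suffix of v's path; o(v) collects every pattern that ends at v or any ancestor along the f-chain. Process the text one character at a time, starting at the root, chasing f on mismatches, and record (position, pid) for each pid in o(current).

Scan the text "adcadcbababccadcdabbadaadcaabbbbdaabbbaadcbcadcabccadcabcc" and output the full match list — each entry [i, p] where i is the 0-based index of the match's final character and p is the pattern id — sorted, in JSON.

Build:
Trie (insert patterns):
  0='ε' goto a→1 b→8
  1='a' goto a→2 b→5 d→13
  2='aa' goto b→3
  3='aab' goto b→4
  4='aabb' goto ·  ←P0
  5='ab' goto c→6
  6='abc' goto c→7
  7='abcc' goto ·  ←P1
  8='b' goto a→10 b→9
  9='bb' goto ·  ←P2
  10='ba' goto d→11
  11='bad' goto c→12
  12='badc' goto ·  ←P3
  13='ad' goto c→14
  14='adc' goto ·  ←P4

Failure links (BFS by depth):
  n1('a'): parent n0 fail=0; on 'a' 0 → fail=0;  out ∅∪∅=∅
  n8('b'): parent n0 fail=0; on 'b' 0 → fail=0;  out ∅∪∅=∅
  n2('aa'): parent n1 fail=0; on 'a' 0 → fail=1;  out ∅∪∅=∅
  n5('ab'): parent n1 fail=0; on 'b' 0 → fail=8;  out ∅∪∅=∅
  n9('bb'): parent n8 fail=0; on 'b' 0 → fail=8;  out {2}∪∅={2}
  n10('ba'): parent n8 fail=0; on 'a' 0 → fail=1;  out ∅∪∅=∅
  n13('ad'): parent n1 fail=0; on 'd' 0 → fail=0;  out ∅∪∅=∅
  n3('aab'): parent n2 fail=1; on 'b' 1 → fail=5;  out ∅∪∅=∅
  n6('abc'): parent n5 fail=8; on 'c' 8→0 → fail=0;  out ∅∪∅=∅
  n11('bad'): parent n10 fail=1; on 'd' 1 → fail=13;  out ∅∪∅=∅
  n14('adc'): parent n13 fail=0; on 'c' 0 → fail=0;  out {4}∪∅={4}
  n4('aabb'): parent n3 fail=5; on 'b' 5→8 → fail=9;  out {0}∪{2}={0,2}
  n7('abcc'): parent n6 fail=0; on 'c' 0 → fail=0;  out {1}∪∅={1}
  n12('badc'): parent n11 fail=13; on 'c' 13 → fail=14;  out {3}∪{4}={3,4}

Scan:
pos 0 'a': at 1
pos 1 'd': at 13
pos 2 'c': at 14  ** P4@[0:2]
pos 3 'a': at 1 ·f
pos 4 'd': at 13
pos 5 'c': at 14  ** P4@[3:5]
pos 6 'b': at 8 ·f
pos 7 'a': at 10
pos 8 'b': at 5 ·f
pos 9 'a': at 10 ·f
pos 10 'b': at 5 ·f
pos 11 'c': at 6
pos 12 'c': at 7  ** P1@[9:12]
pos 13 'a': at 1 ·f
pos 14 'd': at 13
pos 15 'c': at 14  ** P4@[13:15]
pos 16 'd': at 0 ·f
pos 17 'a': at 1
pos 18 'b': at 5
pos 19 'b': at 9 ·f  ** P2@[18:19]
pos 20 'a': at 10 ·f
pos 21 'd': at 11
pos 22 'a': at 1 ·f
pos 23 'a': at 2
pos 24 'd': at 13 ·f
pos 25 'c': at 14  ** P4@[23:25]
pos 26 'a': at 1 ·f
pos 27 'a': at 2
pos 28 'b': at 3
pos 29 'b': at 4  ** P0@[26:29],P2@[28:29]
pos 30 'b': at 9 ·f  ** P2@[29:30]
pos 31 'b': at 9 ·f  ** P2@[30:31]
pos 32 'd': at 0 ·f
pos 33 'a': at 1
pos 34 'a': at 2
pos 35 'b': at 3
pos 36 'b': at 4  ** P0@[33:36],P2@[35:36]
pos 37 'b': at 9 ·f  ** P2@[36:37]
pos 38 'a': at 10 ·f
pos 39 'a': at 2 ·f
pos 40 'd': at 13 ·f
pos 41 'c': at 14  ** P4@[39:41]
pos 42 'b': at 8 ·f
pos 43 'c': at 0 ·f
pos 44 'a': at 1
pos 45 'd': at 13
pos 46 'c': at 14  ** P4@[44:46]
pos 47 'a': at 1 ·f
pos 48 'b': at 5
pos 49 'c': at 6
pos 50 'c': at 7  ** P1@[47:50]
pos 51 'a': at 1 ·f
pos 52 'd': at 13
pos 53 'c': at 14  ** P4@[51:53]
pos 54 'a': at 1 ·f
pos 55 'b': at 5
pos 56 'c': at 6
pos 57 'c': at 7  ** P1@[54:57]

Matches: [[2,4],[5,4],[12,1],[15,4],[19,2],[25,4],[29,0],[29,2],[30,2],[31,2],[36,0],[36,2],[37,2],[41,4],[46,4],[50,1],[53,4],[57,1]]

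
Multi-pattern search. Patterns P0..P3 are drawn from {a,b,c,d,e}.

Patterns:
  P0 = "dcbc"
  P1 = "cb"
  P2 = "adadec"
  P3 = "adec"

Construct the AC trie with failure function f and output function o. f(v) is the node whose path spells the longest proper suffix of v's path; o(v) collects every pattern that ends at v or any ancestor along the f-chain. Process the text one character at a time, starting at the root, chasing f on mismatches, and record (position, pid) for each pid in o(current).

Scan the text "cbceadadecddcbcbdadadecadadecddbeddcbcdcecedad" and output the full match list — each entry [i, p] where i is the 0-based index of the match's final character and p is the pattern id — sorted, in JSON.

Build automaton:
Trie (insert patterns):
  n0 'ε': a→7 c→5 d→1
  n1 'd': c→2
  n2 'dc': b→3
  n3 'dcb': c→4
  n4 'dcbc': ·  ←P0
  n5 'c': b→6
  n6 'cb': ·  ←P1
  n7 'a': d→8
  n8 'ad': a→9 e→13
  n9 'ada': d→10
  n10 'adad': e→11
  n11 'adade': c→12
  n12 'adadec': ·  ←P2
  n13 'ade': c→14
  n14 'adec': ·  ←P3

BFS fail/out derivation:
  n1('d'): parent n0 fail=0; on 'd' 0 → fail=0;  out ∅∪∅=∅
  n5('c'): parent n0 fail=0; on 'c' 0 → fail=0;  out ∅∪∅=∅
  n7('a'): parent n0 fail=0; on 'a' 0 → fail=0;  out ∅∪∅=∅
  n2('dc'): parent n1 fail=0; on 'c' 0 → fail=5;  out ∅∪∅=∅
  n6('cb'): parent n5 fail=0; on 'b' 0 → fail=0;  out {1}∪∅={1}
  n8('ad'): parent n7 fail=0; on 'd' 0 → fail=1;  out ∅∪∅=∅
  n3('dcb'): parent n2 fail=5; on 'b' 5 → fail=6;  out ∅∪{1}={1}
  n9('ada'): parent n8 fail=1; on 'a' 1→0 → fail=7;  out ∅∪∅=∅
  n13('ade'): parent n8 fail=1; on 'e' 1→0 → fail=0;  out ∅∪∅=∅
  n4('dcbc'): parent n3 fail=6; on 'c' 6→0 → fail=5;  out {0}∪∅={0}
  n10('adad'): parent n9 fail=7; on 'd' 7 → fail=8;  out ∅∪∅=∅
  n14('adec'): parent n13 fail=0; on 'c' 0 → fail=5;  out {3}∪∅={3}
  n11('adade'): parent n10 fail=8; on 'e' 8 → fail=13;  out ∅∪∅=∅
  n12('adadec'): parent n11 fail=13; on 'c' 13 → fail=14;  out {2}∪{3}={2,3}

Run:
[0] read 'c'  n0⇒n5
[1] read 'b'  n5⇒n6  emit P1@[0:1]
[2] read 'c'  n6⇒n5 ·f
[3] read 'e'  n5⇒n0 ·f
[4] read 'a'  n0⇒n7
[5] read 'd'  n7⇒n8
[6] read 'a'  n8⇒n9
[7] read 'd'  n9⇒n10
[8] read 'e'  n10⇒n11
[9] read 'c'  n11⇒n12  emit P2@[4:9],P3@[6:9]
[10] read 'd'  n12⇒n1 ·f
[11] read 'd'  n1⇒n1 ·f
[12] read 'c'  n1⇒n2
[13] read 'b'  n2⇒n3  emit P1@[12:13]
[14] read 'c'  n3⇒n4  emit P0@[11:14]
[15] read 'b'  n4⇒n6 ·f  emit P1@[14:15]
[16] read 'd'  n6⇒n1 ·f
[17] read 'a'  n1⇒n7 ·f
[18] read 'd'  n7⇒n8
[19] read 'a'  n8⇒n9
[20] read 'd'  n9⇒n10
[21] read 'e'  n10⇒n11
[22] read 'c'  n11⇒n12  emit P2@[17:22],P3@[19:22]
[23] read 'a'  n12⇒n7 ·f
[24] read 'd'  n7⇒n8
[25] read 'a'  n8⇒n9
[26] read 'd'  n9⇒n10
[27] read 'e'  n10⇒n11
[28] read 'c'  n11⇒n12  emit P2@[23:28],P3@[25:28]
[29] read 'd'  n12⇒n1 ·f
[30] read 'd'  n1⇒n1 ·f
[31] read 'b'  n1⇒n0 ·f
[32] read 'e'  n0⇒n0
[33] read 'd'  n0⇒n1
[34] read 'd'  n1⇒n1 ·f
[35] read 'c'  n1⇒n2
[36] read 'b'  n2⇒n3  emit P1@[35:36]
[37] read 'c'  n3⇒n4  emit P0@[34:37]
[38] read 'd'  n4⇒n1 ·f
[39] read 'c'  n1⇒n2
[40] read 'e'  n2⇒n0 ·f
[41] read 'c'  n0⇒n5
[42] read 'e'  n5⇒n0 ·f
[43] read 'd'  n0⇒n1
[44] read 'a'  n1⇒n7 ·f
[45] read 'd'  n7⇒n8

All matches (sorted): [[1,1],[9,2],[9,3],[13,1],[14,0],[15,1],[22,2],[22,3],[28,2],[28,3],[36,1],[37,0]]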